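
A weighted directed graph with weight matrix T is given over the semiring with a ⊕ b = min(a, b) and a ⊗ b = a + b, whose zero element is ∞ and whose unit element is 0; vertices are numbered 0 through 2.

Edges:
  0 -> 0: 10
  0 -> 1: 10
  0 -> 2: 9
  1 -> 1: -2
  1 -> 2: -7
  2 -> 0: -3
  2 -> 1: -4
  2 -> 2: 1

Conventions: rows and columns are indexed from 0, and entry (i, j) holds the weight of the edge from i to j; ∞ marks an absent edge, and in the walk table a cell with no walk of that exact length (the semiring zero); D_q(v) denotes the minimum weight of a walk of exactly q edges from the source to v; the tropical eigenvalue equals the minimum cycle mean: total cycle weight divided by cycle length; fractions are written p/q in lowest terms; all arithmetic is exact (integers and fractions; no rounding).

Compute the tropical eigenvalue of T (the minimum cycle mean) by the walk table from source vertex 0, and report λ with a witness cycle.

q=0: [0, ∞, ∞]
q=1: [10, 10, 9]
q=2: [6, 5, 3]
q=3: [0, -1, -2]
Optimal cycle mean attained by: cycle 1->2->1, total (-7) + (-4), length 2.
Answer: λ = -11/2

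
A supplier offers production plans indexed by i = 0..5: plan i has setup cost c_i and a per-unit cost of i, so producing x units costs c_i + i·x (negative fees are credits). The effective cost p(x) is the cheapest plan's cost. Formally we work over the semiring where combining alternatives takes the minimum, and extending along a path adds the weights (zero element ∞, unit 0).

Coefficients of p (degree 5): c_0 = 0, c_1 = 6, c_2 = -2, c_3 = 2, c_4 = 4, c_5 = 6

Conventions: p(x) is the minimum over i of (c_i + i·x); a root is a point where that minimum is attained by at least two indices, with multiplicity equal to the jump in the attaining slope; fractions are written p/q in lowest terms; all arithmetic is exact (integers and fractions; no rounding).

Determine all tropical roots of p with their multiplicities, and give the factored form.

hull edge (i=0, c=0) to (i=2, c=-2): slope -1, span 2
hull edge (i=2, c=-2) to (i=5, c=6): slope 8/3, span 3
Factored form: p(x) = 6 ⊗ (x ⊕ (-8/3)) ⊗ (x ⊕ (-8/3)) ⊗ (x ⊕ (-8/3)) ⊗ (x ⊕ 1) ⊗ (x ⊕ 1)
Answer: roots = -8/3 (mult 3), 1 (mult 2)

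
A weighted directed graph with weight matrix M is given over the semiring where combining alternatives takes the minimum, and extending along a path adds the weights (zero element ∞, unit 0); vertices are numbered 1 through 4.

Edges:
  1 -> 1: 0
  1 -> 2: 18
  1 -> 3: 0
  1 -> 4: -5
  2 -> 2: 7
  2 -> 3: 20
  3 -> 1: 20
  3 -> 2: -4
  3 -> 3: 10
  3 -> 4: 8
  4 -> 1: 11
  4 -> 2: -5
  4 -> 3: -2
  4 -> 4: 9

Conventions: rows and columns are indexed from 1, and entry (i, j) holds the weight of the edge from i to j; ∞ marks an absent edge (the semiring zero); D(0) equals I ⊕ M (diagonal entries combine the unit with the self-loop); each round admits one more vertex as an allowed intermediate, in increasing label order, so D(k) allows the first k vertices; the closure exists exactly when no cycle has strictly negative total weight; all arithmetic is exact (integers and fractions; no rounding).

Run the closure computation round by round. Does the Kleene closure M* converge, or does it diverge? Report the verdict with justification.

D(0):
  [0, 18, 0, -5]
  [∞, 0, 20, ∞]
  [20, -4, 0, 8]
  [11, -5, -2, 0]
D(1):
  [0, 18, 0, -5]
  [∞, 0, 20, ∞]
  [20, -4, 0, 8]
  [11, -5, -2, 0]
D(2):
  [0, 18, 0, -5]
  [∞, 0, 20, ∞]
  [20, -4, 0, 8]
  [11, -5, -2, 0]
D(3):
  [0, -4, 0, -5]
  [40, 0, 20, 28]
  [20, -4, 0, 8]
  [11, -6, -2, 0]
D(4):
  [0, -11, -7, -5]
  [39, 0, 20, 28]
  [19, -4, 0, 8]
  [11, -6, -2, 0]
Key observation: every diagonal entry stays at the unit through all rounds, so no improving cycle exists.
Answer: CONVERGES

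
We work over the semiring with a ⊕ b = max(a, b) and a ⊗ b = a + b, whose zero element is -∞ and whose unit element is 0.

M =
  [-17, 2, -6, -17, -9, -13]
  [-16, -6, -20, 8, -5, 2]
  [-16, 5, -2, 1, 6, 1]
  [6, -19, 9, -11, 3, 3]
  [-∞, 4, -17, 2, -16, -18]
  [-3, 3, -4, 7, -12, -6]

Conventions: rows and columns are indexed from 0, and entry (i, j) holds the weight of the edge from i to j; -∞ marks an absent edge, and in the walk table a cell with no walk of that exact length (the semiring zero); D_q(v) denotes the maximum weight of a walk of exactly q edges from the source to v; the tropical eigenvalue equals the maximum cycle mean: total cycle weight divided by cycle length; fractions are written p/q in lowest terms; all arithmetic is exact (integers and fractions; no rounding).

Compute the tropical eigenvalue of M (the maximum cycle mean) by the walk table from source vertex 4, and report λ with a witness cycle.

q=0: [-∞, -∞, -∞, -∞, 0, -∞]
q=1: [-∞, 4, -17, 2, -16, -18]
q=2: [8, -2, 11, 12, 5, 6]
q=3: [18, 16, 21, 13, 17, 15]
q=4: [19, 26, 22, 24, 27, 22]
q=5: [30, 31, 33, 34, 28, 28]
q=6: [40, 38, 43, 39, 39, 37]
Optimal cycle mean attained by: cycle 1->3->2->1, total 8 + 9 + 5, length 3.
Answer: λ = 22/3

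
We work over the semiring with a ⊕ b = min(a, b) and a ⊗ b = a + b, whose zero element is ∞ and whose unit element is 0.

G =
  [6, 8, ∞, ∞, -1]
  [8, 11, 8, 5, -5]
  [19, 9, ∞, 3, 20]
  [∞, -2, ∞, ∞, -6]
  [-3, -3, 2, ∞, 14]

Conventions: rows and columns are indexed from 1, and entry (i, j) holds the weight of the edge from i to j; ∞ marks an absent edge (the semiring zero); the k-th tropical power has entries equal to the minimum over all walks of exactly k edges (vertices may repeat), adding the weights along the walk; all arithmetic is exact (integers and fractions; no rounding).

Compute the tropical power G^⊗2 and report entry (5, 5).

G^⊗2:
  [-4, -4, 1, 13, 3]
  [-8, -8, -3, 11, -1]
  [17, 1, 17, 14, -3]
  [-9, -9, -4, 3, -7]
  [3, 5, 5, 2, -8]
Key observation: the optimum is the walk 5->2->5, with weight (-3) + (-5) = -8.
Optimal value attained by: walk 5->2->5.
Answer: (G^⊗2)[5][5] = -8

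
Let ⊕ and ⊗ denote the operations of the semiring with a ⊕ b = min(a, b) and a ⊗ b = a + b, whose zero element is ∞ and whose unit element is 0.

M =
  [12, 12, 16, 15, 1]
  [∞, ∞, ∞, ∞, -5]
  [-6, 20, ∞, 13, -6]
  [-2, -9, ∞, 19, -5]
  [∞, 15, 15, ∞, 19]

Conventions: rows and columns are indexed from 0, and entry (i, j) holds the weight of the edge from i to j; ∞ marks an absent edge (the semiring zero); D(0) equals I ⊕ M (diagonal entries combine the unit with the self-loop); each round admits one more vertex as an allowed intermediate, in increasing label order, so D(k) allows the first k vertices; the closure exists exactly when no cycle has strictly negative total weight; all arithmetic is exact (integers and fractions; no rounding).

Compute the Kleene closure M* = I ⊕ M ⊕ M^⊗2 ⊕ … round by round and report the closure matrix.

D(0):
  [0, 12, 16, 15, 1]
  [∞, 0, ∞, ∞, -5]
  [-6, 20, 0, 13, -6]
  [-2, -9, ∞, 0, -5]
  [∞, 15, 15, ∞, 0]
D(1):
  [0, 12, 16, 15, 1]
  [∞, 0, ∞, ∞, -5]
  [-6, 6, 0, 9, -6]
  [-2, -9, 14, 0, -5]
  [∞, 15, 15, ∞, 0]
D(2):
  [0, 12, 16, 15, 1]
  [∞, 0, ∞, ∞, -5]
  [-6, 6, 0, 9, -6]
  [-2, -9, 14, 0, -14]
  [∞, 15, 15, ∞, 0]
D(3):
  [0, 12, 16, 15, 1]
  [∞, 0, ∞, ∞, -5]
  [-6, 6, 0, 9, -6]
  [-2, -9, 14, 0, -14]
  [9, 15, 15, 24, 0]
D(4):
  [0, 6, 16, 15, 1]
  [∞, 0, ∞, ∞, -5]
  [-6, 0, 0, 9, -6]
  [-2, -9, 14, 0, -14]
  [9, 15, 15, 24, 0]
D(5):
  [0, 6, 16, 15, 1]
  [4, 0, 10, 19, -5]
  [-6, 0, 0, 9, -6]
  [-5, -9, 1, 0, -14]
  [9, 15, 15, 24, 0]
Answer: M* = [[0, 6, 16, 15, 1], [4, 0, 10, 19, -5], [-6, 0, 0, 9, -6], [-5, -9, 1, 0, -14], [9, 15, 15, 24, 0]]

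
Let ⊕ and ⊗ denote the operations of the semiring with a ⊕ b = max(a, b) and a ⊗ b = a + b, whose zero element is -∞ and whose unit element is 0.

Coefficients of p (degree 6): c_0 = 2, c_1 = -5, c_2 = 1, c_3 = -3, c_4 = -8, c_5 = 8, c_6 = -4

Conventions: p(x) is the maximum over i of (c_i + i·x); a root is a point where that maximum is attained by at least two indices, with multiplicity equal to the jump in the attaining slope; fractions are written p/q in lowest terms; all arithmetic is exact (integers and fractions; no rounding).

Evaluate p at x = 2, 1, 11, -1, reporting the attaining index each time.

p(2) = max(2+0·2=2, -5+1·2=-3, 1+2·2=5, -3+3·2=3, -8+4·2=0, 8+5·2=18, -4+6·2=8) = 18 (attained by i=5)
p(1) = max(2+0·1=2, -5+1·1=-4, 1+2·1=3, -3+3·1=0, -8+4·1=-4, 8+5·1=13, -4+6·1=2) = 13 (attained by i=5)
p(11) = max(2+0·11=2, -5+1·11=6, 1+2·11=23, -3+3·11=30, -8+4·11=36, 8+5·11=63, -4+6·11=62) = 63 (attained by i=5)
p(-1) = max(2+0·(-1)=2, -5+1·(-1)=-6, 1+2·(-1)=-1, -3+3·(-1)=-6, -8+4·(-1)=-12, 8+5·(-1)=3, -4+6·(-1)=-10) = 3 (attained by i=5)
Answer: p(2) = 18; p(1) = 13; p(11) = 63; p(-1) = 3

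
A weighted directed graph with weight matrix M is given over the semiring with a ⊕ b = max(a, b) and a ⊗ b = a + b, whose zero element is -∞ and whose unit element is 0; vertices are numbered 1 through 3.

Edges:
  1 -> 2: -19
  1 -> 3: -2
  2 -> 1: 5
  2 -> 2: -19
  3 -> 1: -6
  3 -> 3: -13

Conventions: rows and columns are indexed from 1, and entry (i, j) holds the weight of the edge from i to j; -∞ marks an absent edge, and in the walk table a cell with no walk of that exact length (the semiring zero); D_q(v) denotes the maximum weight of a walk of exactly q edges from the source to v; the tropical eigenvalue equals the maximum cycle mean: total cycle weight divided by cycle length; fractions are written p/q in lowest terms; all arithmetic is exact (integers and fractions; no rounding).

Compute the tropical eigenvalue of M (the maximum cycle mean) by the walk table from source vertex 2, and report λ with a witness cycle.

q=0: [-∞, 0, -∞]
q=1: [5, -19, -∞]
q=2: [-14, -14, 3]
q=3: [-3, -33, -10]
Optimal cycle mean attained by: cycle 1->3->1, total (-2) + (-6), length 2.
Answer: λ = -4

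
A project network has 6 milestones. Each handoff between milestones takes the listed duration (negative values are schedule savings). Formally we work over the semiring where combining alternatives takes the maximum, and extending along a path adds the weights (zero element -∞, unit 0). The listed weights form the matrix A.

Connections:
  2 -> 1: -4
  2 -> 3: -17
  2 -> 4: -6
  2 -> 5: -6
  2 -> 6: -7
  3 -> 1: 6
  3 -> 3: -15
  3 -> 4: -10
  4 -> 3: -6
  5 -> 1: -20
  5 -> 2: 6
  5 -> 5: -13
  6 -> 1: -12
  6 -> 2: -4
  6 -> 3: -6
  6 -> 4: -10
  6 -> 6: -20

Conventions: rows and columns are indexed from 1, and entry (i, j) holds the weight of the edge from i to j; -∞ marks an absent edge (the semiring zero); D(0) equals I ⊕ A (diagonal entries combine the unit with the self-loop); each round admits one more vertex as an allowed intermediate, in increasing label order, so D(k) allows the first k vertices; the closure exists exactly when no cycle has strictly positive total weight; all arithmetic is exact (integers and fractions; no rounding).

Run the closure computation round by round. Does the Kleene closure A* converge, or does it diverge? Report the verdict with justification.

D(0):
  [0, -∞, -∞, -∞, -∞, -∞]
  [-4, 0, -17, -6, -6, -7]
  [6, -∞, 0, -10, -∞, -∞]
  [-∞, -∞, -6, 0, -∞, -∞]
  [-20, 6, -∞, -∞, 0, -∞]
  [-12, -4, -6, -10, -∞, 0]
D(1):
  [0, -∞, -∞, -∞, -∞, -∞]
  [-4, 0, -17, -6, -6, -7]
  [6, -∞, 0, -10, -∞, -∞]
  [-∞, -∞, -6, 0, -∞, -∞]
  [-20, 6, -∞, -∞, 0, -∞]
  [-12, -4, -6, -10, -∞, 0]
D(2):
  [0, -∞, -∞, -∞, -∞, -∞]
  [-4, 0, -17, -6, -6, -7]
  [6, -∞, 0, -10, -∞, -∞]
  [-∞, -∞, -6, 0, -∞, -∞]
  [2, 6, -11, 0, 0, -1]
  [-8, -4, -6, -10, -10, 0]
D(3):
  [0, -∞, -∞, -∞, -∞, -∞]
  [-4, 0, -17, -6, -6, -7]
  [6, -∞, 0, -10, -∞, -∞]
  [0, -∞, -6, 0, -∞, -∞]
  [2, 6, -11, 0, 0, -1]
  [0, -4, -6, -10, -10, 0]
D(4):
  [0, -∞, -∞, -∞, -∞, -∞]
  [-4, 0, -12, -6, -6, -7]
  [6, -∞, 0, -10, -∞, -∞]
  [0, -∞, -6, 0, -∞, -∞]
  [2, 6, -6, 0, 0, -1]
  [0, -4, -6, -10, -10, 0]
D(5):
  [0, -∞, -∞, -∞, -∞, -∞]
  [-4, 0, -12, -6, -6, -7]
  [6, -∞, 0, -10, -∞, -∞]
  [0, -∞, -6, 0, -∞, -∞]
  [2, 6, -6, 0, 0, -1]
  [0, -4, -6, -10, -10, 0]
D(6):
  [0, -∞, -∞, -∞, -∞, -∞]
  [-4, 0, -12, -6, -6, -7]
  [6, -∞, 0, -10, -∞, -∞]
  [0, -∞, -6, 0, -∞, -∞]
  [2, 6, -6, 0, 0, -1]
  [0, -4, -6, -10, -10, 0]
Key observation: every diagonal entry stays at the unit through all rounds, so no improving cycle exists.
Answer: CONVERGES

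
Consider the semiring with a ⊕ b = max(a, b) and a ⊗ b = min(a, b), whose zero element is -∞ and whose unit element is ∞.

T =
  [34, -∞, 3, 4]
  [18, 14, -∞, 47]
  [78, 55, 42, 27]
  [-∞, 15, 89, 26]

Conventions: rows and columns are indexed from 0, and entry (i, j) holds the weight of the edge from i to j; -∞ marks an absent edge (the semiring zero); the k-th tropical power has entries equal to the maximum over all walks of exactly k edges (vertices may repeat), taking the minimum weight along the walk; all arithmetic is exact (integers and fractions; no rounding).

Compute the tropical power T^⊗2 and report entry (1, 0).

T^⊗2:
  [34, 4, 4, 4]
  [18, 15, 47, 26]
  [42, 42, 42, 47]
  [78, 55, 42, 27]
Key observation: the optimum is the walk 1->0->0, with weight 18 min 34 = 18.
Optimal value attained by: walk 1->0->0.
Answer: (T^⊗2)[1][0] = 18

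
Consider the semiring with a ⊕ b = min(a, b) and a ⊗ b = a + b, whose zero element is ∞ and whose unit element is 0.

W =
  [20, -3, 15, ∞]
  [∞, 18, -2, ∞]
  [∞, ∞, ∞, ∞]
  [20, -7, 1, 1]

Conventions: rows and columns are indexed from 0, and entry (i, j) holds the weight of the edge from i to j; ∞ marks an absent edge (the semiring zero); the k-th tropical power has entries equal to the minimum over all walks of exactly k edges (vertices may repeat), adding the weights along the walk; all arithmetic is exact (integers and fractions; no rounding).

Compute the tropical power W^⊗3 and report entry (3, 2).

W^⊗2:
  [40, 15, -5, ∞]
  [∞, 36, 16, ∞]
  [∞, ∞, ∞, ∞]
  [21, -6, -9, 2]
W^⊗3:
  [60, 33, 13, ∞]
  [∞, 54, 34, ∞]
  [∞, ∞, ∞, ∞]
  [22, -5, -8, 3]
Key observation: the optimum is the walk 3->3->1->2, with weight 1 + (-7) + (-2) = -8.
Optimal value attained by: walk 3->3->1->2.
Answer: (W^⊗3)[3][2] = -8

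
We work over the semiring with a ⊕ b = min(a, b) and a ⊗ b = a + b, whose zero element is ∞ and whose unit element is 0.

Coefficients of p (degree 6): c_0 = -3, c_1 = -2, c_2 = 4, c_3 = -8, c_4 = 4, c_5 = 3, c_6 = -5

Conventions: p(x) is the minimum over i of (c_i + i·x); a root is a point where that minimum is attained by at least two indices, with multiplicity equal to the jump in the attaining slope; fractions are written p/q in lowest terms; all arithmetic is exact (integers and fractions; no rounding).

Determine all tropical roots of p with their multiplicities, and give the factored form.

hull edge (i=0, c=-3) to (i=3, c=-8): slope -5/3, span 3
hull edge (i=3, c=-8) to (i=6, c=-5): slope 1, span 3
Factored form: p(x) = -5 ⊗ (x ⊕ (-1)) ⊗ (x ⊕ (-1)) ⊗ (x ⊕ (-1)) ⊗ (x ⊕ 5/3) ⊗ (x ⊕ 5/3) ⊗ (x ⊕ 5/3)
Answer: roots = -1 (mult 3), 5/3 (mult 3)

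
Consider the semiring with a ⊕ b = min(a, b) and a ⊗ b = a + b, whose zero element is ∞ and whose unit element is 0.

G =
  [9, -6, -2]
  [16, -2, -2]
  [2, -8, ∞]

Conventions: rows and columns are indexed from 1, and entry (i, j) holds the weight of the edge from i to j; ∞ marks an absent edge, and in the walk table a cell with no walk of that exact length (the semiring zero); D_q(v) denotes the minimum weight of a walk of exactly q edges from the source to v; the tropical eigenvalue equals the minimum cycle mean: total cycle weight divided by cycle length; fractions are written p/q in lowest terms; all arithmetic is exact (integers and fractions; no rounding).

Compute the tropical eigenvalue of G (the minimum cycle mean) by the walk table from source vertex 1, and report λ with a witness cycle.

q=0: [0, ∞, ∞]
q=1: [9, -6, -2]
q=2: [0, -10, -8]
q=3: [-6, -16, -12]
Optimal cycle mean attained by: cycle 2->3->2, total (-2) + (-8), length 2.
Answer: λ = -5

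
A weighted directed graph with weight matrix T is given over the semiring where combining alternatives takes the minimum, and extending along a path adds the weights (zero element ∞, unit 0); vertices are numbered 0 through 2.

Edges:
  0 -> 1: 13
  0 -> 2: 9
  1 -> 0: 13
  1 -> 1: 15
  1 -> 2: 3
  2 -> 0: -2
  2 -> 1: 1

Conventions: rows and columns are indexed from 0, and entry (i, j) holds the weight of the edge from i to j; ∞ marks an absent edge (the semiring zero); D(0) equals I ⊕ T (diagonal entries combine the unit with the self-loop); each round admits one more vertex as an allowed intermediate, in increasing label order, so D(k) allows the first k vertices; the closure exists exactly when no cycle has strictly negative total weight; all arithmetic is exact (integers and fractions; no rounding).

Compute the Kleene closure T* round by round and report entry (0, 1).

D(0):
  [0, 13, 9]
  [13, 0, 3]
  [-2, 1, 0]
D(1):
  [0, 13, 9]
  [13, 0, 3]
  [-2, 1, 0]
D(2):
  [0, 13, 9]
  [13, 0, 3]
  [-2, 1, 0]
D(3):
  [0, 10, 9]
  [1, 0, 3]
  [-2, 1, 0]
Answer: T*[0][1] = 10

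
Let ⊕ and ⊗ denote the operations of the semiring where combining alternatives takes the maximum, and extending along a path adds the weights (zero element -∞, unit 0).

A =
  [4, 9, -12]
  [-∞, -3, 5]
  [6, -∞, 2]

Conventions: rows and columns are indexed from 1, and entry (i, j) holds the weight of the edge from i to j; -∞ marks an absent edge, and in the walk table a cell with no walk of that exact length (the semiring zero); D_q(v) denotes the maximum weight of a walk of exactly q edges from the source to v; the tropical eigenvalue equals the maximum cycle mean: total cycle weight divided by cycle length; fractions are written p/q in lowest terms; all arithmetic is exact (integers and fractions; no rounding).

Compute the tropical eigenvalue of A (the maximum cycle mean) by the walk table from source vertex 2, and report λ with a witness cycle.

q=0: [-∞, 0, -∞]
q=1: [-∞, -3, 5]
q=2: [11, -6, 7]
q=3: [15, 20, 9]
Optimal cycle mean attained by: cycle 1->2->3->1, total 9 + 5 + 6, length 3.
Answer: λ = 20/3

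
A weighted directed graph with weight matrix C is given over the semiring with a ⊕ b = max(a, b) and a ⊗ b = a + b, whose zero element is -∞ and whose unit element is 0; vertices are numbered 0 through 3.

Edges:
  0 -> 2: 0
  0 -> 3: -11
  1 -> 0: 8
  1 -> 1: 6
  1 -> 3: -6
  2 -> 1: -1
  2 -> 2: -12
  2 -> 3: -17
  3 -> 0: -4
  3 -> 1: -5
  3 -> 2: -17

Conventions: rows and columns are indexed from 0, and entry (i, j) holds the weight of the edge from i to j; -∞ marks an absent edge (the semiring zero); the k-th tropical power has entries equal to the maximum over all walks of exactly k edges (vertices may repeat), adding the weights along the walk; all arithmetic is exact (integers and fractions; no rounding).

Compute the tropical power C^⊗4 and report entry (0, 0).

C^⊗2:
  [-15, -1, -12, -17]
  [14, 12, 8, 0]
  [7, 5, -24, -7]
  [3, 1, -4, -11]
C^⊗3:
  [7, 5, -15, -7]
  [20, 18, 14, 6]
  [13, 11, 7, -1]
  [9, 7, 3, -5]
C^⊗4:
  [13, 11, 7, -1]
  [26, 24, 20, 12]
  [19, 17, 13, 5]
  [15, 13, 9, 1]
Key observation: the optimum is the walk 0->2->1->1->0, with weight 0 + (-1) + 6 + 8 = 13.
Optimal value attained by: walk 0->2->1->1->0.
Answer: (C^⊗4)[0][0] = 13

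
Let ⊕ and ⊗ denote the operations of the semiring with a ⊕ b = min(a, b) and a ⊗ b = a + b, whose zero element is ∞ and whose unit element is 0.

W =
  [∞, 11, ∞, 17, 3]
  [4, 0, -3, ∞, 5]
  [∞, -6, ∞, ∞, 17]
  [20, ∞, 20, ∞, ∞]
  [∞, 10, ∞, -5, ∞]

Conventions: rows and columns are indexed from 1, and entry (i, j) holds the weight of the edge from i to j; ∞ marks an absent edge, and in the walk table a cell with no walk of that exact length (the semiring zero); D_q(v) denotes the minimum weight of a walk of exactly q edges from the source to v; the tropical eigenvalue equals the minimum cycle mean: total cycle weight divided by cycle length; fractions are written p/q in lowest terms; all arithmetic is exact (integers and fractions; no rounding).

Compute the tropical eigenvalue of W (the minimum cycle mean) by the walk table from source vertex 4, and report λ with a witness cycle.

q=0: [∞, ∞, ∞, 0, ∞]
q=1: [20, ∞, 20, ∞, ∞]
q=2: [∞, 14, ∞, 37, 23]
q=3: [18, 14, 11, 18, 19]
q=4: [18, 5, 11, 14, 19]
q=5: [9, 5, 2, 14, 10]
Optimal cycle mean attained by: cycle 2->3->2, total (-3) + (-6), length 2.
Answer: λ = -9/2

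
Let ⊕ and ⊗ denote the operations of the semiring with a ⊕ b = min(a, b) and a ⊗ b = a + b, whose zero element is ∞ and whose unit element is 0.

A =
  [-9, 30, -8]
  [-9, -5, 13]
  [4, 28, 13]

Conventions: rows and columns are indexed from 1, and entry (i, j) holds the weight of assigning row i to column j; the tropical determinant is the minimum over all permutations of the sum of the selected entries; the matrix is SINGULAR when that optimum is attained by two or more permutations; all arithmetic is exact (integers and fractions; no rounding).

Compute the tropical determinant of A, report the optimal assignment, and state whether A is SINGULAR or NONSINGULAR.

σ = (1, 2, 3): (-9) + (-5) + 13 = -1
σ = (1, 3, 2): (-9) + 13 + 28 = 32
σ = (2, 1, 3): 30 + (-9) + 13 = 34
σ = (2, 3, 1): 30 + 13 + 4 = 47
σ = (3, 1, 2): (-8) + (-9) + 28 = 11
σ = (3, 2, 1): (-8) + (-5) + 4 = -9
Optimal value attained by: σ = (3, 2, 1).
Answer: det⊕(A) = -9; verdict: NONSINGULAR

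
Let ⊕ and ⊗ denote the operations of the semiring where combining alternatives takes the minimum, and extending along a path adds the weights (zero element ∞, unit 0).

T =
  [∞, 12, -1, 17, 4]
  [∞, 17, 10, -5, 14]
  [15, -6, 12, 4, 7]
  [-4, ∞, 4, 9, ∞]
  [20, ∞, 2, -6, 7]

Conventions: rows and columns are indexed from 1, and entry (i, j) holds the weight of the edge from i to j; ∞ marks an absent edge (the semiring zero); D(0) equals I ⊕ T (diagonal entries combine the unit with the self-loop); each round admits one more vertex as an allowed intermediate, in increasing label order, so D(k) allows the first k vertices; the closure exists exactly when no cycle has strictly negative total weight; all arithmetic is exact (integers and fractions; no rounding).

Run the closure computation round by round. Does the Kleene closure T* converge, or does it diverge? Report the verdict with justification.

D(0):
  [0, 12, -1, 17, 4]
  [∞, 0, 10, -5, 14]
  [15, -6, 0, 4, 7]
  [-4, ∞, 4, 0, ∞]
  [20, ∞, 2, -6, 0]
D(1):
  [0, 12, -1, 17, 4]
  [∞, 0, 10, -5, 14]
  [15, -6, 0, 4, 7]
  [-4, 8, -5, 0, 0]
  [20, 32, 2, -6, 0]
D(2):
  [0, 12, -1, 7, 4]
  [∞, 0, 10, -5, 14]
  [15, -6, 0, -11, 7]
  [-4, 8, -5, 0, 0]
  [20, 32, 2, -6, 0]
Detection: at round 3, diagonal entry (4, 4) turns strictly negative.
Key observation: the cycle 4->1->3->2->4 has total weight (-4) + (-1) + (-6) + (-5), which is strictly negative.
Answer: DIVERGES — negative cycle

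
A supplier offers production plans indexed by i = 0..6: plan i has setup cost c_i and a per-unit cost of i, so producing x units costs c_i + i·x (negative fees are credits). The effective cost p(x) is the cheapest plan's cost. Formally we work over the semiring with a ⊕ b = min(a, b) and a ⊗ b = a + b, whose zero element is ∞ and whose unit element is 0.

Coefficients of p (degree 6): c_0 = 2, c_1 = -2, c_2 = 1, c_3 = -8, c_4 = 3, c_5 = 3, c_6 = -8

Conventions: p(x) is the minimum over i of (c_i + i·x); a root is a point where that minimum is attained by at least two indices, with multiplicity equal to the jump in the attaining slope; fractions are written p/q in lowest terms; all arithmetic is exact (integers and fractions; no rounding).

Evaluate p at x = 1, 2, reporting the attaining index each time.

p(1) = min(2+0·1=2, -2+1·1=-1, 1+2·1=3, -8+3·1=-5, 3+4·1=7, 3+5·1=8, -8+6·1=-2) = -5 (attained by i=3)
p(2) = min(2+0·2=2, -2+1·2=0, 1+2·2=5, -8+3·2=-2, 3+4·2=11, 3+5·2=13, -8+6·2=4) = -2 (attained by i=3)
Answer: p(1) = -5; p(2) = -2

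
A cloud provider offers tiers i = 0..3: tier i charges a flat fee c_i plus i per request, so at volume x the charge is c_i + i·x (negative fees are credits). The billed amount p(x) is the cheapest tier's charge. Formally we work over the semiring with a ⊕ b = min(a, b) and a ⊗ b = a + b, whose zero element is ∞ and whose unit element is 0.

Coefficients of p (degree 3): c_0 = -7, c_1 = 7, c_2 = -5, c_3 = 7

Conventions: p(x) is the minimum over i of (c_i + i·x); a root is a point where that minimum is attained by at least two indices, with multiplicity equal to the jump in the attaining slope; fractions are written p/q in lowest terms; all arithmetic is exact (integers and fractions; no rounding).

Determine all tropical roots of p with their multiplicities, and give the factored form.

hull edge (i=0, c=-7) to (i=2, c=-5): slope 1, span 2
hull edge (i=2, c=-5) to (i=3, c=7): slope 12, span 1
Factored form: p(x) = 7 ⊗ (x ⊕ (-12)) ⊗ (x ⊕ (-1)) ⊗ (x ⊕ (-1))
Answer: roots = -12 (mult 1), -1 (mult 2)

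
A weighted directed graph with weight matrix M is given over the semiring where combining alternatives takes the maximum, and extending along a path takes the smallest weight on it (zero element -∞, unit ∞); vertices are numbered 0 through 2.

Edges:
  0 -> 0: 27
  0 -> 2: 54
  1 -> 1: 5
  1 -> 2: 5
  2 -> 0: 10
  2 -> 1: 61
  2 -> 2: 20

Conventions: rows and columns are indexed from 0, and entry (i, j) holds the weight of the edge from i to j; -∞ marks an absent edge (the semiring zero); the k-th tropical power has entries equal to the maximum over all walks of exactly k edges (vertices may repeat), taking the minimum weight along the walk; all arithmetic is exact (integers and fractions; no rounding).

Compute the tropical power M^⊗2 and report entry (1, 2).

M^⊗2:
  [27, 54, 27]
  [5, 5, 5]
  [10, 20, 20]
Key observation: the optimum is the walk 1->1->2, with weight 5 min 5 = 5.
Optimal value attained by: walk 1->1->2.
Answer: (M^⊗2)[1][2] = 5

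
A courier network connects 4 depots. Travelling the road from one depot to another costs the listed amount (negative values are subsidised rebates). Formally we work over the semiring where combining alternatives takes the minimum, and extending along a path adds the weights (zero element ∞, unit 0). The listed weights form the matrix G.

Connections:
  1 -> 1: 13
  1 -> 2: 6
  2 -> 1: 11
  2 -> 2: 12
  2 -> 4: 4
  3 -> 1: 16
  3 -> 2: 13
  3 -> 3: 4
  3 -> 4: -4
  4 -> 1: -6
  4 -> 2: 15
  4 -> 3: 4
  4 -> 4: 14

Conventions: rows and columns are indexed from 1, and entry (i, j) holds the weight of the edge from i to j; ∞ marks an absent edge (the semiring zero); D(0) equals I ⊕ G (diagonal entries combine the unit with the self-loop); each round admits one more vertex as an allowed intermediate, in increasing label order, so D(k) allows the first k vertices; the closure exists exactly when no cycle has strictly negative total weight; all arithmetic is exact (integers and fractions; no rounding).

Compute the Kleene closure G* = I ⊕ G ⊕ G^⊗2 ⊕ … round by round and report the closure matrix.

D(0):
  [0, 6, ∞, ∞]
  [11, 0, ∞, 4]
  [16, 13, 0, -4]
  [-6, 15, 4, 0]
D(1):
  [0, 6, ∞, ∞]
  [11, 0, ∞, 4]
  [16, 13, 0, -4]
  [-6, 0, 4, 0]
D(2):
  [0, 6, ∞, 10]
  [11, 0, ∞, 4]
  [16, 13, 0, -4]
  [-6, 0, 4, 0]
D(3):
  [0, 6, ∞, 10]
  [11, 0, ∞, 4]
  [16, 13, 0, -4]
  [-6, 0, 4, 0]
D(4):
  [0, 6, 14, 10]
  [-2, 0, 8, 4]
  [-10, -4, 0, -4]
  [-6, 0, 4, 0]
Answer: G* = [[0, 6, 14, 10], [-2, 0, 8, 4], [-10, -4, 0, -4], [-6, 0, 4, 0]]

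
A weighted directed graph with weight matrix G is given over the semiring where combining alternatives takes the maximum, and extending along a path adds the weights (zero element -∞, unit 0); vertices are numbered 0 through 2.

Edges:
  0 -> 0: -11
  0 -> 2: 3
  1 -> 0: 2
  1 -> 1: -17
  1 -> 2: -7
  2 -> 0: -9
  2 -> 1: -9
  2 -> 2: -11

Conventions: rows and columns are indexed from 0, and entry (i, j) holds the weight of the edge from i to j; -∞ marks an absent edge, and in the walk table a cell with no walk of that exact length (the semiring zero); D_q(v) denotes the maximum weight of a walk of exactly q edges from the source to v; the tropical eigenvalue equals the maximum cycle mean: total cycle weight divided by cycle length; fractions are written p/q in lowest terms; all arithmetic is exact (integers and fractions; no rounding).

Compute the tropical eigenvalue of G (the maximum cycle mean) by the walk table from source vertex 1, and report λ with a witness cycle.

q=0: [-∞, 0, -∞]
q=1: [2, -17, -7]
q=2: [-9, -16, 5]
q=3: [-4, -4, -6]
Optimal cycle mean attained by: cycle 0->2->1->0, total 3 + (-9) + 2, length 3.
Answer: λ = -4/3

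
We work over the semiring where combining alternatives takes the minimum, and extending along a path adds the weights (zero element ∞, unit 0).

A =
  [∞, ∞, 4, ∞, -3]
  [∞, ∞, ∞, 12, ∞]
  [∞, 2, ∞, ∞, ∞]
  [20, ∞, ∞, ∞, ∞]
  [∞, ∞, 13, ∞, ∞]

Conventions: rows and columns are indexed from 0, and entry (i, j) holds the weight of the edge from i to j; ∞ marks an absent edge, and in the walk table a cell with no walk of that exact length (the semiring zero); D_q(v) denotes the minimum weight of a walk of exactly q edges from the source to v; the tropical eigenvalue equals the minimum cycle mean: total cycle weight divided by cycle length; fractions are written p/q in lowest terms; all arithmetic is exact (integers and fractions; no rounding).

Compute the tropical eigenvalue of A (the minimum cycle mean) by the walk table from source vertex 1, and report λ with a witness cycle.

q=0: [∞, 0, ∞, ∞, ∞]
q=1: [∞, ∞, ∞, 12, ∞]
q=2: [32, ∞, ∞, ∞, ∞]
q=3: [∞, ∞, 36, ∞, 29]
q=4: [∞, 38, 42, ∞, ∞]
q=5: [∞, 44, ∞, 50, ∞]
Optimal cycle mean attained by: cycle 0->4->2->1->3->0, total (-3) + 13 + 2 + 12 + 20, length 5.
Answer: λ = 44/5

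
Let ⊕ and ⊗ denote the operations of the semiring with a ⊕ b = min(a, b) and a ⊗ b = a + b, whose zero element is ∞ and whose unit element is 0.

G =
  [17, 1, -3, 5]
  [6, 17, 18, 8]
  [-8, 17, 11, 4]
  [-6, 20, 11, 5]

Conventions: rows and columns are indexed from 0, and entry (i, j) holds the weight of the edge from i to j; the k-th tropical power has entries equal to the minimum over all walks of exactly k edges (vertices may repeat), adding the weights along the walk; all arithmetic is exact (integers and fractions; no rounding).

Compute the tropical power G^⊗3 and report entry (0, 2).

G^⊗2:
  [-11, 14, 8, 1]
  [2, 7, 3, 11]
  [-2, -7, -11, -3]
  [-1, -5, -9, -1]
G^⊗3:
  [-5, -10, -14, -6]
  [-5, 3, -1, 7]
  [-19, -1, -5, -7]
  [-17, 0, -4, -5]
Key observation: the optimum is the walk 0->2->0->2, with weight (-3) + (-8) + (-3) = -14.
Optimal value attained by: walk 0->2->0->2.
Answer: (G^⊗3)[0][2] = -14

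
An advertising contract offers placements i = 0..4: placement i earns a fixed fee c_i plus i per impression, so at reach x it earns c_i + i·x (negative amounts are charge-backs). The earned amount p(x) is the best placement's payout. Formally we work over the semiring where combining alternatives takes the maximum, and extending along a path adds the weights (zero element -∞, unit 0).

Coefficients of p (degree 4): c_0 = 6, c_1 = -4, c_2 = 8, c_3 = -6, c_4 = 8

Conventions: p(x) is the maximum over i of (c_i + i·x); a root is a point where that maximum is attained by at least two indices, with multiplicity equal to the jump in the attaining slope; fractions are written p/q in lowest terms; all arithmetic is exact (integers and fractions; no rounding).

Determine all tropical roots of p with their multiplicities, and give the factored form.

hull edge (i=0, c=6) to (i=2, c=8): slope 1, span 2
hull edge (i=2, c=8) to (i=4, c=8): slope 0, span 2
Factored form: p(x) = 8 ⊗ (x ⊕ (-1)) ⊗ (x ⊕ (-1)) ⊗ (x ⊕ 0) ⊗ (x ⊕ 0)
Answer: roots = -1 (mult 2), 0 (mult 2)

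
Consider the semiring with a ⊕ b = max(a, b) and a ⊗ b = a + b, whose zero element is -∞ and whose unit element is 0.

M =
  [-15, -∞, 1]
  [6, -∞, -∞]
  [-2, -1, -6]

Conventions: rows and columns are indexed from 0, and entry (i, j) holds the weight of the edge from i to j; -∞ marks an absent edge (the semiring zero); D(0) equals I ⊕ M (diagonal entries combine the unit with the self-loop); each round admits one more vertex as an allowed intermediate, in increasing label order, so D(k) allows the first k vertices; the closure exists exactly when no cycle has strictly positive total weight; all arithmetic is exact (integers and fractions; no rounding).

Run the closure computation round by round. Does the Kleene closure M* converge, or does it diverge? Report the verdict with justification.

D(0):
  [0, -∞, 1]
  [6, 0, -∞]
  [-2, -1, 0]
D(1):
  [0, -∞, 1]
  [6, 0, 7]
  [-2, -1, 0]
Detection: at round 2, diagonal entry (2, 2) turns strictly positive.
Key observation: the cycle 2->1->0->2 has total weight (-1) + 6 + 1, which is strictly positive.
Answer: DIVERGES — positive cycle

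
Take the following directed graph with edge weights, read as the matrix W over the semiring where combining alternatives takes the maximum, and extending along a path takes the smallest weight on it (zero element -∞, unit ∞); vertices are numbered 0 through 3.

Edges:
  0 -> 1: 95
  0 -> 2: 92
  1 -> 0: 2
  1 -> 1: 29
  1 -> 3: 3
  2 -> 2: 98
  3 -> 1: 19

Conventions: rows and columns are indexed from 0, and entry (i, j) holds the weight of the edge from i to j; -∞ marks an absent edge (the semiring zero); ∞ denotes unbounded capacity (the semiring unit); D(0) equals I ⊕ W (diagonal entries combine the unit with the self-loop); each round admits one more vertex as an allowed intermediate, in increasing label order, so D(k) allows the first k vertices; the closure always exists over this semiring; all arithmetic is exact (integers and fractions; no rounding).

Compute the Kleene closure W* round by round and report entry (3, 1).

D(0):
  [∞, 95, 92, -∞]
  [2, ∞, -∞, 3]
  [-∞, -∞, ∞, -∞]
  [-∞, 19, -∞, ∞]
D(1):
  [∞, 95, 92, -∞]
  [2, ∞, 2, 3]
  [-∞, -∞, ∞, -∞]
  [-∞, 19, -∞, ∞]
D(2):
  [∞, 95, 92, 3]
  [2, ∞, 2, 3]
  [-∞, -∞, ∞, -∞]
  [2, 19, 2, ∞]
D(3):
  [∞, 95, 92, 3]
  [2, ∞, 2, 3]
  [-∞, -∞, ∞, -∞]
  [2, 19, 2, ∞]
D(4):
  [∞, 95, 92, 3]
  [2, ∞, 2, 3]
  [-∞, -∞, ∞, -∞]
  [2, 19, 2, ∞]
Answer: W*[3][1] = 19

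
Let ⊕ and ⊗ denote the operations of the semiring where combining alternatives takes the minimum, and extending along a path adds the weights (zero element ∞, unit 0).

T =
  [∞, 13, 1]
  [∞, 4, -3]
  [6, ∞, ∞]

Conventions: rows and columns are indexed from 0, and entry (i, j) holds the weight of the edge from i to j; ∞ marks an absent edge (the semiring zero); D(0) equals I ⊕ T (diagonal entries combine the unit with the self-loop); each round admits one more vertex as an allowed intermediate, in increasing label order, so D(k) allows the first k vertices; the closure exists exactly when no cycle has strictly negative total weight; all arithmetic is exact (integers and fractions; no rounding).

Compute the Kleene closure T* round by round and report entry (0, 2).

D(0):
  [0, 13, 1]
  [∞, 0, -3]
  [6, ∞, 0]
D(1):
  [0, 13, 1]
  [∞, 0, -3]
  [6, 19, 0]
D(2):
  [0, 13, 1]
  [∞, 0, -3]
  [6, 19, 0]
D(3):
  [0, 13, 1]
  [3, 0, -3]
  [6, 19, 0]
Answer: T*[0][2] = 1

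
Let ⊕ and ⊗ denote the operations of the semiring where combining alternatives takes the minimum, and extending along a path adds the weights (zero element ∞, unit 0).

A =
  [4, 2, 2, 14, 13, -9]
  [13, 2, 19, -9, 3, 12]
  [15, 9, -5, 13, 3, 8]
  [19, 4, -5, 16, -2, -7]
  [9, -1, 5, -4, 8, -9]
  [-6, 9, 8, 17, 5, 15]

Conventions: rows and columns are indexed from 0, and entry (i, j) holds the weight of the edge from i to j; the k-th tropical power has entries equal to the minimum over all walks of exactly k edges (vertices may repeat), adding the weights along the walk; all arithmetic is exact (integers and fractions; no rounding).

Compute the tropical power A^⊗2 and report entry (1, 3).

A^⊗2:
  [-15, 0, -3, -7, -4, -5]
  [6, -5, -14, -7, -11, -16]
  [2, 2, -10, -1, -2, -6]
  [-13, -3, -10, -6, -2, -11]
  [-15, 0, -9, -10, -6, -11]
  [-2, -4, -4, 0, 7, -15]
Key observation: the optimum is the walk 1->1->3, with weight 2 + (-9) = -7.
Optimal value attained by: walk 1->1->3.
Answer: (A^⊗2)[1][3] = -7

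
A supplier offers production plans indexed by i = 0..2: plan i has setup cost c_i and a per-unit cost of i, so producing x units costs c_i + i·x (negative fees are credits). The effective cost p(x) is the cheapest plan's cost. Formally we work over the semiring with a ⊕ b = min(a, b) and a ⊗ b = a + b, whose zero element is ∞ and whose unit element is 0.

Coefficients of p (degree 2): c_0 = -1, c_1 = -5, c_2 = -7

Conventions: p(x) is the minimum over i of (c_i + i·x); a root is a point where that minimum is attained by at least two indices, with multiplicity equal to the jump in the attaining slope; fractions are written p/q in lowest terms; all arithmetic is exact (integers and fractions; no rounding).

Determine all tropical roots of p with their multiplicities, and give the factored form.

hull edge (i=0, c=-1) to (i=1, c=-5): slope -4, span 1
hull edge (i=1, c=-5) to (i=2, c=-7): slope -2, span 1
Factored form: p(x) = -7 ⊗ (x ⊕ 2) ⊗ (x ⊕ 4)
Answer: roots = 2 (mult 1), 4 (mult 1)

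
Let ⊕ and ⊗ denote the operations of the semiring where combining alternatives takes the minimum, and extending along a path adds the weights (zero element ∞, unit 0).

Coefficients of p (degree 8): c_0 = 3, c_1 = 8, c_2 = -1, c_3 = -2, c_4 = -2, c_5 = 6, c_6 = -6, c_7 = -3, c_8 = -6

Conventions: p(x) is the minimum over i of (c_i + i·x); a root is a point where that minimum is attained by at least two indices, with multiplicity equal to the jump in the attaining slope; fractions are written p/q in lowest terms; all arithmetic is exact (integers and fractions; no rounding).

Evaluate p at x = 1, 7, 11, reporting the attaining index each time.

p(1) = min(3+0·1=3, 8+1·1=9, -1+2·1=1, -2+3·1=1, -2+4·1=2, 6+5·1=11, -6+6·1=0, -3+7·1=4, -6+8·1=2) = 0 (attained by i=6)
p(7) = min(3+0·7=3, 8+1·7=15, -1+2·7=13, -2+3·7=19, -2+4·7=26, 6+5·7=41, -6+6·7=36, -3+7·7=46, -6+8·7=50) = 3 (attained by i=0)
p(11) = min(3+0·11=3, 8+1·11=19, -1+2·11=21, -2+3·11=31, -2+4·11=42, 6+5·11=61, -6+6·11=60, -3+7·11=74, -6+8·11=82) = 3 (attained by i=0)
Answer: p(1) = 0; p(7) = 3; p(11) = 3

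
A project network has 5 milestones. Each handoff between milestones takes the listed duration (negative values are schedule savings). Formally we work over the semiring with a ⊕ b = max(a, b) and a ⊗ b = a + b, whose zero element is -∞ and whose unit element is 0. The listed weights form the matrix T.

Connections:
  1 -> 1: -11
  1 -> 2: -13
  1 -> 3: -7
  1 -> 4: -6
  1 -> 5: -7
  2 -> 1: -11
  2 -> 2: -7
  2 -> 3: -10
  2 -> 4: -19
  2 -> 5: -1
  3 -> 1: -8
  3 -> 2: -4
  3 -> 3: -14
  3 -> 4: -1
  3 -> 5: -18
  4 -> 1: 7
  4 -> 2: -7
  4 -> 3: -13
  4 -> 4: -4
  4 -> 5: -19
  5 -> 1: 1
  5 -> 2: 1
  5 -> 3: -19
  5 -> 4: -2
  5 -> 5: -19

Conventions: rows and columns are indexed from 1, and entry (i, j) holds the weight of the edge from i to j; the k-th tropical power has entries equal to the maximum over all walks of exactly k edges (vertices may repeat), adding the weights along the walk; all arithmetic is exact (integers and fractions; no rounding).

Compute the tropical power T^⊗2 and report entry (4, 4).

T^⊗2:
  [1, -6, -18, -8, -14]
  [0, 0, -17, -3, -8]
  [6, -8, -14, -5, -5]
  [3, -6, 0, 1, 0]
  [5, -6, -6, -5, 0]
Key observation: the optimum is the walk 4->1->4, with weight 7 + (-6) = 1.
Optimal value attained by: walk 4->1->4.
Answer: (T^⊗2)[4][4] = 1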